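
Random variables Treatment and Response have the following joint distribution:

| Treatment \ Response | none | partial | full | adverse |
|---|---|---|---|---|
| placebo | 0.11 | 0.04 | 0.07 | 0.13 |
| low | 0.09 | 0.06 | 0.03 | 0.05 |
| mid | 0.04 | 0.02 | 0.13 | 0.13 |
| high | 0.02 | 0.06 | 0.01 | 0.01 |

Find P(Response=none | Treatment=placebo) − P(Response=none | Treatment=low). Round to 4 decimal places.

P(Treatment=placebo) = 0.11 + 0.04 + 0.07 + 0.13 = 0.35; P(Response=none | Treatment=placebo) = 0.11/0.35 = 0.31429.
P(Treatment=low) = 0.09 + 0.06 + 0.03 + 0.05 = 0.23; P(Response=none | Treatment=low) = 0.09/0.23 = 0.39130.
Difference = -0.0770.

-0.0770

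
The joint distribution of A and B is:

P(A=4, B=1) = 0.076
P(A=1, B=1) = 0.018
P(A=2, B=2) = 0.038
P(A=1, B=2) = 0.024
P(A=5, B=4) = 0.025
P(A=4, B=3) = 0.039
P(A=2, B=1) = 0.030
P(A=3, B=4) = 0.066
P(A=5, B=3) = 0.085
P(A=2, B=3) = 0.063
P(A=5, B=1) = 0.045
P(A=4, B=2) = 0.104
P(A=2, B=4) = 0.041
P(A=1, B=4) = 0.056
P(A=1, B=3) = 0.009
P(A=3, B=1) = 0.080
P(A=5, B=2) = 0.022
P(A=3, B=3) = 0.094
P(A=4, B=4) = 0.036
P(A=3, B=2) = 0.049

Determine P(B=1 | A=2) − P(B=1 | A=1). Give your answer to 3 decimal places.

P(A=2) = 0.030 + 0.038 + 0.063 + 0.041 = 0.172; P(B=1 | A=2) = 0.030/0.172 = 0.1744.
P(A=1) = 0.018 + 0.024 + 0.009 + 0.056 = 0.107; P(B=1 | A=1) = 0.018/0.107 = 0.1682.
Difference = 0.006.

0.006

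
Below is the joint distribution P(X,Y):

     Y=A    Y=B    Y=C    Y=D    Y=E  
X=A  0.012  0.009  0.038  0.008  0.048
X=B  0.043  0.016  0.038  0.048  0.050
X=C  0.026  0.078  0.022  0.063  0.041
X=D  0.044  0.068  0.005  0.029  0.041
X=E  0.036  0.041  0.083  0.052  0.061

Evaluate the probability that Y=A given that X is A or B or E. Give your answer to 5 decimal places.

P(X=A) = 0.012 + 0.009 + 0.038 + 0.008 + 0.048 = 0.115.
P(X=B) = 0.043 + 0.016 + 0.038 + 0.048 + 0.050 = 0.195.
P(X=E) = 0.036 + 0.041 + 0.083 + 0.052 + 0.061 = 0.273.
P(X ∈ {A, B, E}) = 0.115 + 0.195 + 0.273 = 0.583; P(Y=A, X ∈ {A, B, E}) = 0.012 + 0.043 + 0.036 = 0.091.
P(Y=A | X ∈ {A, B, E}) = 0.091/0.583 = 0.15609.

0.15609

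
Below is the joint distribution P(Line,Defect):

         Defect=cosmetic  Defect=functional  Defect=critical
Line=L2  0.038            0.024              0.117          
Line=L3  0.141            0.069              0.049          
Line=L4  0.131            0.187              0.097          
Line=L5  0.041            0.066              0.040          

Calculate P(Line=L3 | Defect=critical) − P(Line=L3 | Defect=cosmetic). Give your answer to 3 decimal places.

P(Defect=critical) = 0.117 + 0.049 + 0.097 + 0.040 = 0.303; P(Line=L3 | Defect=critical) = 0.049/0.303 = 0.1617.
P(Defect=cosmetic) = 0.038 + 0.141 + 0.131 + 0.041 = 0.351; P(Line=L3 | Defect=cosmetic) = 0.141/0.351 = 0.4017.
Difference = -0.240.

-0.240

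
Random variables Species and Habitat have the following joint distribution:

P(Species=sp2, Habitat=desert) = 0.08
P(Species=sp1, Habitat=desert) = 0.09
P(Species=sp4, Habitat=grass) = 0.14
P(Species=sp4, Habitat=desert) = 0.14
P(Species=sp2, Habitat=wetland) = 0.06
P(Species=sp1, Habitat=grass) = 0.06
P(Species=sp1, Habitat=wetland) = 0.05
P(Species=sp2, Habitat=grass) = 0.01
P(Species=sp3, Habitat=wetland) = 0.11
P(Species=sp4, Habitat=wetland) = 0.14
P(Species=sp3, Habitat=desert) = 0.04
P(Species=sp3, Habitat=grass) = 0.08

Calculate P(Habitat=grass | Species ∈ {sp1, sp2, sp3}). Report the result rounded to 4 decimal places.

P(Species=sp1) = 0.06 + 0.05 + 0.09 = 0.20.
P(Species=sp2) = 0.01 + 0.06 + 0.08 = 0.15.
P(Species=sp3) = 0.08 + 0.11 + 0.04 = 0.23.
P(Species ∈ {sp1, sp2, sp3}) = 0.20 + 0.15 + 0.23 = 0.58; P(Habitat=grass, Species ∈ {sp1, sp2, sp3}) = 0.06 + 0.01 + 0.08 = 0.15.
P(Habitat=grass | Species ∈ {sp1, sp2, sp3}) = 0.15/0.58 = 0.2586.

0.2586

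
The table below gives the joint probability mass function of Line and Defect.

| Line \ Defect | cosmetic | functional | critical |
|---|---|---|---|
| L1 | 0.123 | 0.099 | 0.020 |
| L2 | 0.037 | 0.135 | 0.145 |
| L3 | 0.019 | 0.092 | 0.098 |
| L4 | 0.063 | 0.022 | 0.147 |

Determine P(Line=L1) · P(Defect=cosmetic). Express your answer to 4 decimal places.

0.0586

P(Line=L1) = 0.123 + 0.099 + 0.020 = 0.242.
P(Defect=cosmetic) = 0.123 + 0.037 + 0.019 + 0.063 = 0.242.
Product: 0.242 × 0.242 = 0.0586.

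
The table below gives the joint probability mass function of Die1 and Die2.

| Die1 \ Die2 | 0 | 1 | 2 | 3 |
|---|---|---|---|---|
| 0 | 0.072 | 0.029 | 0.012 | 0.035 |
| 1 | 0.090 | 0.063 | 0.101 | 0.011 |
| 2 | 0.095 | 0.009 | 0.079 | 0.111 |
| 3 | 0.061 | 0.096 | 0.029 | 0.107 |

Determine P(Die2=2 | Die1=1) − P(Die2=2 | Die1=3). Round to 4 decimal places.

P(Die1=1) = 0.090 + 0.063 + 0.101 + 0.011 = 0.265; P(Die2=2 | Die1=1) = 0.101/0.265 = 0.38113.
P(Die1=3) = 0.061 + 0.096 + 0.029 + 0.107 = 0.293; P(Die2=2 | Die1=3) = 0.029/0.293 = 0.09898.
Difference = 0.2822.

0.2822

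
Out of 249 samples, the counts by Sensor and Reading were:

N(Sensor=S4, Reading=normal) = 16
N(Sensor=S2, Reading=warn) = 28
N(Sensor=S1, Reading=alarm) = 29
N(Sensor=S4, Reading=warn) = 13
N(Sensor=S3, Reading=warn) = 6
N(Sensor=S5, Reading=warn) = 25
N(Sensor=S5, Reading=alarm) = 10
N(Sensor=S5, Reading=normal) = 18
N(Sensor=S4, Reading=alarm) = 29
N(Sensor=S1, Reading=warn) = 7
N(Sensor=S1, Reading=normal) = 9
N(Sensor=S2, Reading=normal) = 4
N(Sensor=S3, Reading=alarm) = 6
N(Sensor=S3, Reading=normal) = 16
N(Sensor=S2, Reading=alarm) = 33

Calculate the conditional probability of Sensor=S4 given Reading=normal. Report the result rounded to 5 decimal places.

0.25397

Total with Reading=normal: 9 + 4 + 16 + 16 + 18 = 63.
P(Sensor=S4 | Reading=normal) = 16/63 = 0.25397.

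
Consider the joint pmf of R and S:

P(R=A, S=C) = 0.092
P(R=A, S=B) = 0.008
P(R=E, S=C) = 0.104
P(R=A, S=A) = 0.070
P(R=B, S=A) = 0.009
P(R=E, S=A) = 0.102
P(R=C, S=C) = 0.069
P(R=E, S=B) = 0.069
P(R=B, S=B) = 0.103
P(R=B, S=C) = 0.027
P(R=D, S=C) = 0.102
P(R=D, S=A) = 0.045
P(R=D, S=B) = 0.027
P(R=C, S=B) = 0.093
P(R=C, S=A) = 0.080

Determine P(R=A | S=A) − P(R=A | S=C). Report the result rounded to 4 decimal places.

P(S=A) = 0.070 + 0.009 + 0.080 + 0.045 + 0.102 = 0.306; P(R=A | S=A) = 0.070/0.306 = 0.22876.
P(S=C) = 0.092 + 0.027 + 0.069 + 0.102 + 0.104 = 0.394; P(R=A | S=C) = 0.092/0.394 = 0.23350.
Difference = -0.0047.

-0.0047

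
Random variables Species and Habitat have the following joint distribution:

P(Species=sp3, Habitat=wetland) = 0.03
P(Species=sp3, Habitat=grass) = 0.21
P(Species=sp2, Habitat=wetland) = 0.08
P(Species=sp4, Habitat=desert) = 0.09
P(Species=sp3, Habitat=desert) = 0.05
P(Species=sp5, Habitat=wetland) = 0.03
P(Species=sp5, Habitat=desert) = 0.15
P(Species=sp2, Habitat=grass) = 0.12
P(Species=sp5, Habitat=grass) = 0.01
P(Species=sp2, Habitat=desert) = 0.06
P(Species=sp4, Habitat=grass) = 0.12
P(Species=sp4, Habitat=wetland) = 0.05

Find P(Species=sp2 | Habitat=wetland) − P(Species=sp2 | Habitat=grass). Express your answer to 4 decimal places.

0.1602

P(Habitat=wetland) = 0.08 + 0.03 + 0.05 + 0.03 = 0.19; P(Species=sp2 | Habitat=wetland) = 0.08/0.19 = 0.42105.
P(Habitat=grass) = 0.12 + 0.21 + 0.12 + 0.01 = 0.46; P(Species=sp2 | Habitat=grass) = 0.12/0.46 = 0.26087.
Difference = 0.1602.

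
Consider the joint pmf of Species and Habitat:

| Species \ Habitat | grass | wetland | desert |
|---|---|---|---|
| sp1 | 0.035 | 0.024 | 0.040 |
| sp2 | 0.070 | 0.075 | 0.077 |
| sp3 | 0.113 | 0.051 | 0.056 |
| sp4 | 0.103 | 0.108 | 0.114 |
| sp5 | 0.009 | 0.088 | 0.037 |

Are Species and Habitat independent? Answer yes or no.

no

P(Species=sp5) = 0.134 and P(Habitat=wetland) = 0.346, so their product is 0.04636, but P(Species=sp5, Habitat=wetland) = 0.088. Since these differ, Species and Habitat are not independent.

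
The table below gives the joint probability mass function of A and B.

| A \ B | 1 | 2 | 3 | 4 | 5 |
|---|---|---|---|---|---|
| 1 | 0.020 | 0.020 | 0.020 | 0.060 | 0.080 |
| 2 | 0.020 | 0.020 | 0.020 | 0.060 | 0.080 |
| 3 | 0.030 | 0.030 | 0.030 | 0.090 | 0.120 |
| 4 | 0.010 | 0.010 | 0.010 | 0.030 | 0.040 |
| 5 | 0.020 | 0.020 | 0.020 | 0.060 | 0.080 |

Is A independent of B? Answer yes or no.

yes

Every cell satisfies P(A,B) = P(A)·P(B). For instance P(A=5) = 0.200, P(B=4) = 0.300, and 0.200×0.300 = 0.060 matches the joint entry. So A and B are independent.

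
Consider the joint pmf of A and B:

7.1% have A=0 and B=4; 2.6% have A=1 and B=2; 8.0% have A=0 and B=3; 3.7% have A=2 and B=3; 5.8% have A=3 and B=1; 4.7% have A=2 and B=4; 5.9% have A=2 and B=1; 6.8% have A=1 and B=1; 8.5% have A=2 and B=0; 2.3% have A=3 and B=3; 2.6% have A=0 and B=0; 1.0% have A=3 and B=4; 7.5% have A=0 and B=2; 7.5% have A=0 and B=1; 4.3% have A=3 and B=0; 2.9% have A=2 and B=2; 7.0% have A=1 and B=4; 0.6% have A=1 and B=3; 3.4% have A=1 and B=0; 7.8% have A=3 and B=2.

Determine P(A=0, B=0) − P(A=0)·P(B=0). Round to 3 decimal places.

-0.035

P(A=0) = 0.026 + 0.075 + 0.075 + 0.080 + 0.071 = 0.327.
P(B=0) = 0.026 + 0.034 + 0.085 + 0.043 = 0.188.
P(A=0, B=0) − P(A=0)P(B=0) = 0.026 − 0.327×0.188 = -0.035.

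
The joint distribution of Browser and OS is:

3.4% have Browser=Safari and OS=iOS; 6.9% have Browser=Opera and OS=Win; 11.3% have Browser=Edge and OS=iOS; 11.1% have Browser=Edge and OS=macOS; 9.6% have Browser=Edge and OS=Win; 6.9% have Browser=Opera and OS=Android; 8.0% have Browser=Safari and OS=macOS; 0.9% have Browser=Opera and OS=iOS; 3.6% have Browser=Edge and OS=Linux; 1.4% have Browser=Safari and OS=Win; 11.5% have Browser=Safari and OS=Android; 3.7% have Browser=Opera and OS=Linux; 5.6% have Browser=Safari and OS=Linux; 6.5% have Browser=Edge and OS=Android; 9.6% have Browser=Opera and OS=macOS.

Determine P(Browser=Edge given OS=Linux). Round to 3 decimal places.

P(OS=Linux) = 0.056 + 0.036 + 0.037 = 0.129.
P(Browser=Edge | OS=Linux) = 0.036/0.129 = 0.279.

0.279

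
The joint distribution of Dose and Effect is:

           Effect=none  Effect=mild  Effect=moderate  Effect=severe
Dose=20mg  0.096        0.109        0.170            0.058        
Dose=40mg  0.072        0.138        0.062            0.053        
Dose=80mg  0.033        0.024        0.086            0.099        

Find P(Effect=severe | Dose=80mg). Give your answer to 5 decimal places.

P(Dose=80mg) = 0.033 + 0.024 + 0.086 + 0.099 = 0.242.
P(Effect=severe | Dose=80mg) = 0.099/0.242 = 0.40909.

0.40909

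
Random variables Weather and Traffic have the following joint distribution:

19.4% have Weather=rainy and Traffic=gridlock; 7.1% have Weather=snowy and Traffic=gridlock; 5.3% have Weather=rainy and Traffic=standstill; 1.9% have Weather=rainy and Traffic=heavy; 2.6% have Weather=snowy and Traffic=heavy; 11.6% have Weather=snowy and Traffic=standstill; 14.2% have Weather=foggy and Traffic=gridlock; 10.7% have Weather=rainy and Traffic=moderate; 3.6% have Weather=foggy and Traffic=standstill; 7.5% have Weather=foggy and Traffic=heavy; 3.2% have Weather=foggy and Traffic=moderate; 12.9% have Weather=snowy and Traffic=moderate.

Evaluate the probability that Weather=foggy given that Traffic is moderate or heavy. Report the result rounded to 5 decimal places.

0.27577

P(Traffic=moderate) = 0.107 + 0.129 + 0.032 = 0.268.
P(Traffic=heavy) = 0.019 + 0.026 + 0.075 = 0.120.
P(Traffic ∈ {moderate, heavy}) = 0.268 + 0.120 = 0.388; P(Weather=foggy, Traffic ∈ {moderate, heavy}) = 0.032 + 0.075 = 0.107.
P(Weather=foggy | Traffic ∈ {moderate, heavy}) = 0.107/0.388 = 0.27577.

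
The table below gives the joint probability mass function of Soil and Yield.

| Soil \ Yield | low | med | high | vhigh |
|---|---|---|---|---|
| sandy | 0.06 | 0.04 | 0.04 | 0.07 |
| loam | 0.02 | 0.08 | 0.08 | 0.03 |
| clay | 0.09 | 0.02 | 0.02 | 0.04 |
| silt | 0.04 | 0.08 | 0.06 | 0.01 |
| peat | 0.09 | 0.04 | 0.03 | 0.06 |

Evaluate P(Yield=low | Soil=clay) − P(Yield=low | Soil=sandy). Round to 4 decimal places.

0.2437

P(Soil=clay) = 0.09 + 0.02 + 0.02 + 0.04 = 0.17; P(Yield=low | Soil=clay) = 0.09/0.17 = 0.52941.
P(Soil=sandy) = 0.06 + 0.04 + 0.04 + 0.07 = 0.21; P(Yield=low | Soil=sandy) = 0.06/0.21 = 0.28571.
Difference = 0.2437.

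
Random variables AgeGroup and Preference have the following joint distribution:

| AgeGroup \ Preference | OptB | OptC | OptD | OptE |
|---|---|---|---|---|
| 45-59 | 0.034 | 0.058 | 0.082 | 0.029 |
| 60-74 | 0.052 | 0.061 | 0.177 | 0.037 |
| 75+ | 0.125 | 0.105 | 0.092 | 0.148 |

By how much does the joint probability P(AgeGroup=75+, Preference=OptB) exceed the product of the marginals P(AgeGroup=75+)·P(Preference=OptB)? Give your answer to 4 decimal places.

P(AgeGroup=75+) = 0.125 + 0.105 + 0.092 + 0.148 = 0.470.
P(Preference=OptB) = 0.034 + 0.052 + 0.125 = 0.211.
P(AgeGroup=75+, Preference=OptB) − P(AgeGroup=75+)P(Preference=OptB) = 0.125 − 0.470×0.211 = 0.0258.

0.0258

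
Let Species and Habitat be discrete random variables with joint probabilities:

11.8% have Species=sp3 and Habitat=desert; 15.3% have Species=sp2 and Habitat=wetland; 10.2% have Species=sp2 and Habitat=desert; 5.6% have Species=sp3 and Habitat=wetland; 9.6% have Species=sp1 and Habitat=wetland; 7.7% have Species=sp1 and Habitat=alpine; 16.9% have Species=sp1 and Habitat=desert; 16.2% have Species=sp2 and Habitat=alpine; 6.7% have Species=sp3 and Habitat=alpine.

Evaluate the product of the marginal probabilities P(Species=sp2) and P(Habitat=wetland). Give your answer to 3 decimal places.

P(Species=sp2) = 0.153 + 0.102 + 0.162 = 0.417.
P(Habitat=wetland) = 0.096 + 0.153 + 0.056 = 0.305.
Product: 0.417 × 0.305 = 0.127.

0.127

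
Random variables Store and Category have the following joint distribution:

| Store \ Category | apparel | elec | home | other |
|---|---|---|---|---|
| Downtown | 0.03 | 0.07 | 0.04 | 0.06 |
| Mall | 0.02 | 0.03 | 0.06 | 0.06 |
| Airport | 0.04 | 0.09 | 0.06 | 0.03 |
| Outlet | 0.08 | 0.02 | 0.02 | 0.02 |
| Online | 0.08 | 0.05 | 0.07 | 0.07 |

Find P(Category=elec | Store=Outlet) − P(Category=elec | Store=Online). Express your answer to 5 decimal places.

P(Store=Outlet) = 0.08 + 0.02 + 0.02 + 0.02 = 0.14; P(Category=elec | Store=Outlet) = 0.02/0.14 = 0.142857.
P(Store=Online) = 0.08 + 0.05 + 0.07 + 0.07 = 0.27; P(Category=elec | Store=Online) = 0.05/0.27 = 0.185185.
Difference = -0.04233.

-0.04233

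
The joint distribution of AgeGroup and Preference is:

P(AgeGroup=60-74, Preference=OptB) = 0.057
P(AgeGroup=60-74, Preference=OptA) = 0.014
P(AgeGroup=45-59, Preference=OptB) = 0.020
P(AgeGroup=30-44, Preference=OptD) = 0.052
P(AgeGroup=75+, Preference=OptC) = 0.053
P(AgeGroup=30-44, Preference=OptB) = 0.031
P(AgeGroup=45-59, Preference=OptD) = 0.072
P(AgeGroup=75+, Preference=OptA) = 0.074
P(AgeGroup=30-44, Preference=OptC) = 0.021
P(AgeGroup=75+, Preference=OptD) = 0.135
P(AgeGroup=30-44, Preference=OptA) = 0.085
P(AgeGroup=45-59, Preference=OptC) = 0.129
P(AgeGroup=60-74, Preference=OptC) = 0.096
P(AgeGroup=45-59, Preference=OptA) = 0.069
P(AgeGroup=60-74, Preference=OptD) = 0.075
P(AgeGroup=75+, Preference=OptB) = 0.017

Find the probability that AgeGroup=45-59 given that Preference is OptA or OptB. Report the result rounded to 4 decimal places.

P(Preference=OptA) = 0.085 + 0.069 + 0.014 + 0.074 = 0.242.
P(Preference=OptB) = 0.031 + 0.020 + 0.057 + 0.017 = 0.125.
P(Preference ∈ {OptA, OptB}) = 0.242 + 0.125 = 0.367; P(AgeGroup=45-59, Preference ∈ {OptA, OptB}) = 0.069 + 0.020 = 0.089.
P(AgeGroup=45-59 | Preference ∈ {OptA, OptB}) = 0.089/0.367 = 0.2425.

0.2425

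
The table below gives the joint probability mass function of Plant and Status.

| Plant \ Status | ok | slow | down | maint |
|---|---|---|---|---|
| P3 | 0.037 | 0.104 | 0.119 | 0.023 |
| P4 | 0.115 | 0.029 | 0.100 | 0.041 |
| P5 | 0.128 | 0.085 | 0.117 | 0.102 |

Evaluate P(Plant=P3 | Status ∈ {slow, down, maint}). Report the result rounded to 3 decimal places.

P(Status=slow) = 0.104 + 0.029 + 0.085 = 0.218.
P(Status=down) = 0.119 + 0.100 + 0.117 = 0.336.
P(Status=maint) = 0.023 + 0.041 + 0.102 = 0.166.
P(Status ∈ {slow, down, maint}) = 0.218 + 0.336 + 0.166 = 0.720; P(Plant=P3, Status ∈ {slow, down, maint}) = 0.104 + 0.119 + 0.023 = 0.246.
P(Plant=P3 | Status ∈ {slow, down, maint}) = 0.246/0.720 = 0.342.

0.342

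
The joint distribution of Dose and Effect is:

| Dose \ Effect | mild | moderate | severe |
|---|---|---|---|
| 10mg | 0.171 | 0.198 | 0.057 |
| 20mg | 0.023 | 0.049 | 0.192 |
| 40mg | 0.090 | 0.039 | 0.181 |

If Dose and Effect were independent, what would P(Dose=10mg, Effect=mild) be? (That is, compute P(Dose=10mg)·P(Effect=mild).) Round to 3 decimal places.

P(Dose=10mg) = 0.171 + 0.198 + 0.057 = 0.426.
P(Effect=mild) = 0.171 + 0.023 + 0.090 = 0.284.
Product: 0.426 × 0.284 = 0.121.

0.121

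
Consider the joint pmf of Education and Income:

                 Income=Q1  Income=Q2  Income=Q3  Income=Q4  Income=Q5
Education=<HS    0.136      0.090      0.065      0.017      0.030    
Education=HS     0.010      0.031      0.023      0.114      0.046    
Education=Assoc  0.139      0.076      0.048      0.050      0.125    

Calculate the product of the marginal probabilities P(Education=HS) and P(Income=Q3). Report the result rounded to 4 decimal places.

P(Education=HS) = 0.010 + 0.031 + 0.023 + 0.114 + 0.046 = 0.224.
P(Income=Q3) = 0.065 + 0.023 + 0.048 = 0.136.
Product: 0.224 × 0.136 = 0.0305.

0.0305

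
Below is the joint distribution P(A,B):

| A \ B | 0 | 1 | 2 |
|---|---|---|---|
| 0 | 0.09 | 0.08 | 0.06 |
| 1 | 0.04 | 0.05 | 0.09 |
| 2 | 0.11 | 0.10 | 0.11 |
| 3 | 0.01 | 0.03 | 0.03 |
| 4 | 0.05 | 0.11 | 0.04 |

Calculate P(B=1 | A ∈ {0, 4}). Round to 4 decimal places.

P(A=0) = 0.09 + 0.08 + 0.06 = 0.23.
P(A=4) = 0.05 + 0.11 + 0.04 = 0.20.
P(A ∈ {0, 4}) = 0.23 + 0.20 = 0.43; P(B=1, A ∈ {0, 4}) = 0.08 + 0.11 = 0.19.
P(B=1 | A ∈ {0, 4}) = 0.19/0.43 = 0.4419.

0.4419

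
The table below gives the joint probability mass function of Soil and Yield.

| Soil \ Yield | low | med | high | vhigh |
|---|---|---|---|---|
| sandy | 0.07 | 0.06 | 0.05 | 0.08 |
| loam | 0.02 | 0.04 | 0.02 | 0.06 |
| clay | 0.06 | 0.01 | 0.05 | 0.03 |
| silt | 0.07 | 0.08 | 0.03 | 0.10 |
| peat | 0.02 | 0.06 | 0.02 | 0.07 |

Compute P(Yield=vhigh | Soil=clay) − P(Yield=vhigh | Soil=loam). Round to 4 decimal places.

P(Soil=clay) = 0.06 + 0.01 + 0.05 + 0.03 = 0.15; P(Yield=vhigh | Soil=clay) = 0.03/0.15 = 0.20000.
P(Soil=loam) = 0.02 + 0.04 + 0.02 + 0.06 = 0.14; P(Yield=vhigh | Soil=loam) = 0.06/0.14 = 0.42857.
Difference = -0.2286.

-0.2286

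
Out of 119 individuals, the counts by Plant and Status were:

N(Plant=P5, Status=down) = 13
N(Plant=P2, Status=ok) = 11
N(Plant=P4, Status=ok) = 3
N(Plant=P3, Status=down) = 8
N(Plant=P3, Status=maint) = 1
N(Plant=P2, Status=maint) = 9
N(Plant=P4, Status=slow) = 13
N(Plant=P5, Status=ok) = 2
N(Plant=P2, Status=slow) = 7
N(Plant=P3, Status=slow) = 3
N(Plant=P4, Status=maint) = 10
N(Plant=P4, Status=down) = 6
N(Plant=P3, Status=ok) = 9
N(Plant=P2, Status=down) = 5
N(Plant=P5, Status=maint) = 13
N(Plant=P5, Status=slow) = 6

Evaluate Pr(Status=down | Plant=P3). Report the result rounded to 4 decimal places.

0.3810

Total with Plant=P3: 9 + 3 + 8 + 1 = 21.
P(Status=down | Plant=P3) = 8/21 = 0.3810.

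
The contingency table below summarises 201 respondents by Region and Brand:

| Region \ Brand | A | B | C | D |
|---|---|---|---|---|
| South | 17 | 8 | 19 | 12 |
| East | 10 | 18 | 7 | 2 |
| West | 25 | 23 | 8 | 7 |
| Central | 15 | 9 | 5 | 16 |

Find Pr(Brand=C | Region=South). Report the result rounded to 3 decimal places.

Total with Region=South: 17 + 8 + 19 + 12 = 56.
P(Brand=C | Region=South) = 19/56 = 0.339.

0.339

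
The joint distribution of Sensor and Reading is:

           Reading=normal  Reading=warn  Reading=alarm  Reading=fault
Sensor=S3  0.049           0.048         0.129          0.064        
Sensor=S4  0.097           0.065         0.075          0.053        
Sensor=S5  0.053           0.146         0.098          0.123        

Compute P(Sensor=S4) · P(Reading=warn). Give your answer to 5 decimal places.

0.07511

P(Sensor=S4) = 0.097 + 0.065 + 0.075 + 0.053 = 0.290.
P(Reading=warn) = 0.048 + 0.065 + 0.146 = 0.259.
Product: 0.290 × 0.259 = 0.07511.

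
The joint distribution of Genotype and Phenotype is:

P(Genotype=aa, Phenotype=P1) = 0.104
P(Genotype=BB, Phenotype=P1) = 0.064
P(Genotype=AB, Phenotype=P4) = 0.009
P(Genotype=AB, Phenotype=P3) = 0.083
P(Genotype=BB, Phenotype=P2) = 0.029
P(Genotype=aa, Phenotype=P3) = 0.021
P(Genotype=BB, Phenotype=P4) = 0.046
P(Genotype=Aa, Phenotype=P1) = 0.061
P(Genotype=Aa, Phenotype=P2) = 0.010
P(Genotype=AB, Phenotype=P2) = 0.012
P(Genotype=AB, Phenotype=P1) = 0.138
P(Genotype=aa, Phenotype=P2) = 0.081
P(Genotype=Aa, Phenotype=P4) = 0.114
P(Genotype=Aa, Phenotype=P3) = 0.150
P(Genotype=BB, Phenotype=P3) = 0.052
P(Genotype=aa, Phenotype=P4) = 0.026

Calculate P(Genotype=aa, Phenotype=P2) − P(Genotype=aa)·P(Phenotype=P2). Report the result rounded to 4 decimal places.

P(Genotype=aa) = 0.104 + 0.081 + 0.021 + 0.026 = 0.232.
P(Phenotype=P2) = 0.010 + 0.081 + 0.012 + 0.029 = 0.132.
P(Genotype=aa, Phenotype=P2) − P(Genotype=aa)P(Phenotype=P2) = 0.081 − 0.232×0.132 = 0.0504.

0.0504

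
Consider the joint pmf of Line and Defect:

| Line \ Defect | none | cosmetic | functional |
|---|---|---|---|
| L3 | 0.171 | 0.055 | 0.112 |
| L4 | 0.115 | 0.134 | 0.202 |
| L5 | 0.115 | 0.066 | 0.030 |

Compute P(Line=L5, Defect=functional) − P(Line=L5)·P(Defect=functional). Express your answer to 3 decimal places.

P(Line=L5) = 0.115 + 0.066 + 0.030 = 0.211.
P(Defect=functional) = 0.112 + 0.202 + 0.030 = 0.344.
P(Line=L5, Defect=functional) − P(Line=L5)P(Defect=functional) = 0.030 − 0.211×0.344 = -0.043.

-0.043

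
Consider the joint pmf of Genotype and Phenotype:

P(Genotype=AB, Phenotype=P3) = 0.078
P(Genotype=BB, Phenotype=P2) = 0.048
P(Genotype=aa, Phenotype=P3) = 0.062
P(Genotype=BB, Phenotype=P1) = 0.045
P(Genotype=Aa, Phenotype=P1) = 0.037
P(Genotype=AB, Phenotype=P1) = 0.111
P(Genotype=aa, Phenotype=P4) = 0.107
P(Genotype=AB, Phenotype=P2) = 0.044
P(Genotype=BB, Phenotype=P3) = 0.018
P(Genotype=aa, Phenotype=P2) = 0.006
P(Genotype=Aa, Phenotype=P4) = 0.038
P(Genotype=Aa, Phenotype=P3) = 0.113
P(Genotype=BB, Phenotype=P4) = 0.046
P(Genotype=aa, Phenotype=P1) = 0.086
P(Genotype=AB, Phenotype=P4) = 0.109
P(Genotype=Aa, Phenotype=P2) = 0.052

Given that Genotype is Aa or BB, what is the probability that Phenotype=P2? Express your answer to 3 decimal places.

P(Genotype=Aa) = 0.037 + 0.052 + 0.113 + 0.038 = 0.240.
P(Genotype=BB) = 0.045 + 0.048 + 0.018 + 0.046 = 0.157.
P(Genotype ∈ {Aa, BB}) = 0.240 + 0.157 = 0.397; P(Phenotype=P2, Genotype ∈ {Aa, BB}) = 0.052 + 0.048 = 0.100.
P(Phenotype=P2 | Genotype ∈ {Aa, BB}) = 0.100/0.397 = 0.252.

0.252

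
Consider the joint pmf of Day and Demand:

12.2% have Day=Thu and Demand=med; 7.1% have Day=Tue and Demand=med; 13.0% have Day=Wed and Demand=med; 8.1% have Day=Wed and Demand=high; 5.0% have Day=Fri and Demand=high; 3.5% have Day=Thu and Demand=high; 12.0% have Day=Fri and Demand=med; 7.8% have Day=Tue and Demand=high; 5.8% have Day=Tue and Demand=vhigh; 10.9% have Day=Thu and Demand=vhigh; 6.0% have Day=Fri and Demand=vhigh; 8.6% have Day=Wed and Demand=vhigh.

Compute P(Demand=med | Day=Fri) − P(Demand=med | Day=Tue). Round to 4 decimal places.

0.1787

P(Day=Fri) = 0.120 + 0.050 + 0.060 = 0.230; P(Demand=med | Day=Fri) = 0.120/0.230 = 0.52174.
P(Day=Tue) = 0.071 + 0.078 + 0.058 = 0.207; P(Demand=med | Day=Tue) = 0.071/0.207 = 0.34300.
Difference = 0.1787.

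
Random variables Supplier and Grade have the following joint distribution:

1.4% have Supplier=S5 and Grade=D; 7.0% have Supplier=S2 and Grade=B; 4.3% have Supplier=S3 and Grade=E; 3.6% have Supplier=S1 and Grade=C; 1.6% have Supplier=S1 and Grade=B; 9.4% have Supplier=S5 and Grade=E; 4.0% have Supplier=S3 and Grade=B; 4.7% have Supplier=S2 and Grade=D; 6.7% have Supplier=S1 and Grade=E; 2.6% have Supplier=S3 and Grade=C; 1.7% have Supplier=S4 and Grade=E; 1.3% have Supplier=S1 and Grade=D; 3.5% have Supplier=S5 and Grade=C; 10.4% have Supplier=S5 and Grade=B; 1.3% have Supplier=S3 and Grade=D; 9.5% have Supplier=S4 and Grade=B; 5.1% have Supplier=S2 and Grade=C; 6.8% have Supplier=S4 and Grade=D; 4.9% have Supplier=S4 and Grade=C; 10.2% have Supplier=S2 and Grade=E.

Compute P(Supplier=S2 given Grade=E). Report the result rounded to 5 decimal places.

0.31579

P(Grade=E) = 0.067 + 0.102 + 0.043 + 0.017 + 0.094 = 0.323.
P(Supplier=S2 | Grade=E) = 0.102/0.323 = 0.31579.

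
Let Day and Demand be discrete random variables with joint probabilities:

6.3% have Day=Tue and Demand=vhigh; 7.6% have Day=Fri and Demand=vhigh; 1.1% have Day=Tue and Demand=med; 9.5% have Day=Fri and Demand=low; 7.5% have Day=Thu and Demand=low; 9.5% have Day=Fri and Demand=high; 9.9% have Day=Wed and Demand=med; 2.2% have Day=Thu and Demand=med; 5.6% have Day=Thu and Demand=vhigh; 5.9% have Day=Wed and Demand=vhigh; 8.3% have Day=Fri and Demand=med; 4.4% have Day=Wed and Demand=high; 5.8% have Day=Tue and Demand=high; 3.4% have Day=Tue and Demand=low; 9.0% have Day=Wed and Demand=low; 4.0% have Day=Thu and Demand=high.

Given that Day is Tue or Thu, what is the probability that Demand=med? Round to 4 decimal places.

0.0919

P(Day=Tue) = 0.034 + 0.011 + 0.058 + 0.063 = 0.166.
P(Day=Thu) = 0.075 + 0.022 + 0.040 + 0.056 = 0.193.
P(Day ∈ {Tue, Thu}) = 0.166 + 0.193 = 0.359; P(Demand=med, Day ∈ {Tue, Thu}) = 0.011 + 0.022 = 0.033.
P(Demand=med | Day ∈ {Tue, Thu}) = 0.033/0.359 = 0.0919.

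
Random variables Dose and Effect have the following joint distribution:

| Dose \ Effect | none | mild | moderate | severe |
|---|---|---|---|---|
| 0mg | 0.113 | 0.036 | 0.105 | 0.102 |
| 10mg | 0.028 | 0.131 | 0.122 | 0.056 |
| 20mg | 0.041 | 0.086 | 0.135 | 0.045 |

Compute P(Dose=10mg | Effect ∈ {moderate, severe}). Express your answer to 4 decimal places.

0.3150

P(Effect=moderate) = 0.105 + 0.122 + 0.135 = 0.362.
P(Effect=severe) = 0.102 + 0.056 + 0.045 = 0.203.
P(Effect ∈ {moderate, severe}) = 0.362 + 0.203 = 0.565; P(Dose=10mg, Effect ∈ {moderate, severe}) = 0.122 + 0.056 = 0.178.
P(Dose=10mg | Effect ∈ {moderate, severe}) = 0.178/0.565 = 0.3150.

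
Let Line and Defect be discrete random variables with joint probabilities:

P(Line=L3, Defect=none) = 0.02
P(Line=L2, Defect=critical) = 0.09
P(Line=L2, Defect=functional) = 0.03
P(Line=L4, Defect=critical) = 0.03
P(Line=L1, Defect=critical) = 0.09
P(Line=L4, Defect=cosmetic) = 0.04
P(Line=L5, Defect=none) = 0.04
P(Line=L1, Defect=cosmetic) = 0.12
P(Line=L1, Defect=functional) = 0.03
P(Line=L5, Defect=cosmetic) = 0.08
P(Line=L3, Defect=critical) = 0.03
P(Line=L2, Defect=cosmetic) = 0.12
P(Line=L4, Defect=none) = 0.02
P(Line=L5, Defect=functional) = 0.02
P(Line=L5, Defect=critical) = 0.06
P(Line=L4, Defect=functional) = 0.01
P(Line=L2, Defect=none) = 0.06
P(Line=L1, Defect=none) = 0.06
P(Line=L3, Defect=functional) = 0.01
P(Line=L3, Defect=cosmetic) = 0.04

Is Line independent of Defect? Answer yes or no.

yes

Every cell satisfies P(Line,Defect) = P(Line)·P(Defect). For instance P(Line=L3) = 0.10, P(Defect=functional) = 0.10, and 0.10×0.10 = 0.01 matches the joint entry. So Line and Defect are independent.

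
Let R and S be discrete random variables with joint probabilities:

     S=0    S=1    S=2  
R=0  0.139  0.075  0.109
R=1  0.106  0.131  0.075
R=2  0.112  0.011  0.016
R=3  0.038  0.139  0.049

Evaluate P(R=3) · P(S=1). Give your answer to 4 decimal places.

P(R=3) = 0.038 + 0.139 + 0.049 = 0.226.
P(S=1) = 0.075 + 0.131 + 0.011 + 0.139 = 0.356.
Product: 0.226 × 0.356 = 0.0805.

0.0805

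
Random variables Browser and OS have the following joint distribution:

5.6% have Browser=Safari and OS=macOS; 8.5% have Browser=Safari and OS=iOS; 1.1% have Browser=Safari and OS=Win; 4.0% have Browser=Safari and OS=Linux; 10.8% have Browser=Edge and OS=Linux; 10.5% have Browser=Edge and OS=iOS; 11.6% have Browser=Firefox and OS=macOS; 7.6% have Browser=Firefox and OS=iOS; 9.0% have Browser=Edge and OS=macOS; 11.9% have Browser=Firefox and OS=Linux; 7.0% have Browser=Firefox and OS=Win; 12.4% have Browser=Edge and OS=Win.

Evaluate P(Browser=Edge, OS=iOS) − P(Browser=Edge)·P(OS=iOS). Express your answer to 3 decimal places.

P(Browser=Edge) = 0.124 + 0.090 + 0.108 + 0.105 = 0.427.
P(OS=iOS) = 0.076 + 0.085 + 0.105 = 0.266.
P(Browser=Edge, OS=iOS) − P(Browser=Edge)P(OS=iOS) = 0.105 − 0.427×0.266 = -0.009.

-0.009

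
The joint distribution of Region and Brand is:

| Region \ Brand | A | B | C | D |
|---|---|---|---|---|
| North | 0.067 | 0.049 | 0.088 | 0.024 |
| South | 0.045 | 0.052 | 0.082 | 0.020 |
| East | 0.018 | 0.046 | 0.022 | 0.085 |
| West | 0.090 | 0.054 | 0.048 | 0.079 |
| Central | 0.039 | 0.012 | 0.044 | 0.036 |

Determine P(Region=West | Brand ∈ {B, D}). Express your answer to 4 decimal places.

P(Brand=B) = 0.049 + 0.052 + 0.046 + 0.054 + 0.012 = 0.213.
P(Brand=D) = 0.024 + 0.020 + 0.085 + 0.079 + 0.036 = 0.244.
P(Brand ∈ {B, D}) = 0.213 + 0.244 = 0.457; P(Region=West, Brand ∈ {B, D}) = 0.054 + 0.079 = 0.133.
P(Region=West | Brand ∈ {B, D}) = 0.133/0.457 = 0.2910.

0.2910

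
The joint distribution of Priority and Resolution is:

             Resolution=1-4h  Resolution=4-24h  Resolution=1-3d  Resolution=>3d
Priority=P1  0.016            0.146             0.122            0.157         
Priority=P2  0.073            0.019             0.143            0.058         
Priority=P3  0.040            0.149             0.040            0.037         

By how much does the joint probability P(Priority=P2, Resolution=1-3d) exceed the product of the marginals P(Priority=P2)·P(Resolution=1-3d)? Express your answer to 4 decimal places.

0.0536

P(Priority=P2) = 0.073 + 0.019 + 0.143 + 0.058 = 0.293.
P(Resolution=1-3d) = 0.122 + 0.143 + 0.040 = 0.305.
P(Priority=P2, Resolution=1-3d) − P(Priority=P2)P(Resolution=1-3d) = 0.143 − 0.293×0.305 = 0.0536.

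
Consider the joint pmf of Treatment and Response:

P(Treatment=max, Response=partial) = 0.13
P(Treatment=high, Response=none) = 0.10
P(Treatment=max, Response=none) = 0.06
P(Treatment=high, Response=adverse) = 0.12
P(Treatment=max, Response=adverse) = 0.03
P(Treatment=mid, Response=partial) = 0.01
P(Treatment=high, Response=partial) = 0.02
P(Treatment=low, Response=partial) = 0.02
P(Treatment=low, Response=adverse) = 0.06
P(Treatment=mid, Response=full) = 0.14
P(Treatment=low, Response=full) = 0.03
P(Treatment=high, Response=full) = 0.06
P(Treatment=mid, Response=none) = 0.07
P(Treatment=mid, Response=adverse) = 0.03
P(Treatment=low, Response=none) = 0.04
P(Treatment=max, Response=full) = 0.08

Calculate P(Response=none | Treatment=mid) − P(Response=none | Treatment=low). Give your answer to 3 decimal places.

P(Treatment=mid) = 0.07 + 0.01 + 0.14 + 0.03 = 0.25; P(Response=none | Treatment=mid) = 0.07/0.25 = 0.2800.
P(Treatment=low) = 0.04 + 0.02 + 0.03 + 0.06 = 0.15; P(Response=none | Treatment=low) = 0.04/0.15 = 0.2667.
Difference = 0.013.

0.013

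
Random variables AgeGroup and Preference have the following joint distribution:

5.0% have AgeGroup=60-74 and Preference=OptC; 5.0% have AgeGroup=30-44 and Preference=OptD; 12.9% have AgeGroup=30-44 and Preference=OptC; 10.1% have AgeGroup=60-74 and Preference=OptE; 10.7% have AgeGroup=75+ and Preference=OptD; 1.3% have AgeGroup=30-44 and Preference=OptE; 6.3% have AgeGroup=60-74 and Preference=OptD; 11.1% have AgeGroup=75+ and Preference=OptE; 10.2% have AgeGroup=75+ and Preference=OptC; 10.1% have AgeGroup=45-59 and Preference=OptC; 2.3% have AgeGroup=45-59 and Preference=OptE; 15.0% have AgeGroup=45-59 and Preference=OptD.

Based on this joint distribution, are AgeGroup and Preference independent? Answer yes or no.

P(AgeGroup=30-44) = 0.192 and P(Preference=OptC) = 0.382, so their product is 0.07334, but P(AgeGroup=30-44, Preference=OptC) = 0.129. Since these differ, AgeGroup and Preference are not independent.

no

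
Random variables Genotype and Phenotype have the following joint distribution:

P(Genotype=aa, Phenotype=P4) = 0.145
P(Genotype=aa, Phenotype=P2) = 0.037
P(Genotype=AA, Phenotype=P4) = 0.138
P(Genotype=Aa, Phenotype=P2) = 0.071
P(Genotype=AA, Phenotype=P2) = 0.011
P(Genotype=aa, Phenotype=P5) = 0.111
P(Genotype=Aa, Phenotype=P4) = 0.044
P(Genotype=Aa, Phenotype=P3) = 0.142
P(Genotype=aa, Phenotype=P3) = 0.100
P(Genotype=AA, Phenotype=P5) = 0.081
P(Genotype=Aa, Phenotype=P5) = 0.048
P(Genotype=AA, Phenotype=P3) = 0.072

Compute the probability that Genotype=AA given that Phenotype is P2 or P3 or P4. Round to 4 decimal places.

0.2908

P(Phenotype=P2) = 0.011 + 0.071 + 0.037 = 0.119.
P(Phenotype=P3) = 0.072 + 0.142 + 0.100 = 0.314.
P(Phenotype=P4) = 0.138 + 0.044 + 0.145 = 0.327.
P(Phenotype ∈ {P2, P3, P4}) = 0.119 + 0.314 + 0.327 = 0.760; P(Genotype=AA, Phenotype ∈ {P2, P3, P4}) = 0.011 + 0.072 + 0.138 = 0.221.
P(Genotype=AA | Phenotype ∈ {P2, P3, P4}) = 0.221/0.760 = 0.2908.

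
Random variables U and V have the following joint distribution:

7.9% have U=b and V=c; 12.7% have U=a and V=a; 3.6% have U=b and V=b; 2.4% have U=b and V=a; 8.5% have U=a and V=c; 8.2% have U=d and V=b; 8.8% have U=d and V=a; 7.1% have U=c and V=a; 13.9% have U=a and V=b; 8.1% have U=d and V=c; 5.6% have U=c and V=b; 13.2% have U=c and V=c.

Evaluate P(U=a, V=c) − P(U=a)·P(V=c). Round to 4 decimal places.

-0.0473

P(U=a) = 0.127 + 0.139 + 0.085 = 0.351.
P(V=c) = 0.085 + 0.079 + 0.132 + 0.081 = 0.377.
P(U=a, V=c) − P(U=a)P(V=c) = 0.085 − 0.351×0.377 = -0.0473.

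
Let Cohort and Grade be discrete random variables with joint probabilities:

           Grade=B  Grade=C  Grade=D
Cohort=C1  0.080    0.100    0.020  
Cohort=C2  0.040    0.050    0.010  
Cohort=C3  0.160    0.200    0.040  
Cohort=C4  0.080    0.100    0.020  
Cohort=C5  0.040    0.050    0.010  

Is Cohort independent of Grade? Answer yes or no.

yes

Every cell satisfies P(Cohort,Grade) = P(Cohort)·P(Grade). For instance P(Cohort=C2) = 0.100, P(Grade=B) = 0.400, and 0.100×0.400 = 0.040 matches the joint entry. So Cohort and Grade are independent.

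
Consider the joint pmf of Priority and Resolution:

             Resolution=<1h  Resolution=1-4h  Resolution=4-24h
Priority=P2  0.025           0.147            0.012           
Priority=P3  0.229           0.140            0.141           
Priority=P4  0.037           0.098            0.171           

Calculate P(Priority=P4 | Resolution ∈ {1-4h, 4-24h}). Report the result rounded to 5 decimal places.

P(Resolution=1-4h) = 0.147 + 0.140 + 0.098 = 0.385.
P(Resolution=4-24h) = 0.012 + 0.141 + 0.171 = 0.324.
P(Resolution ∈ {1-4h, 4-24h}) = 0.385 + 0.324 = 0.709; P(Priority=P4, Resolution ∈ {1-4h, 4-24h}) = 0.098 + 0.171 = 0.269.
P(Priority=P4 | Resolution ∈ {1-4h, 4-24h}) = 0.269/0.709 = 0.37941.

0.37941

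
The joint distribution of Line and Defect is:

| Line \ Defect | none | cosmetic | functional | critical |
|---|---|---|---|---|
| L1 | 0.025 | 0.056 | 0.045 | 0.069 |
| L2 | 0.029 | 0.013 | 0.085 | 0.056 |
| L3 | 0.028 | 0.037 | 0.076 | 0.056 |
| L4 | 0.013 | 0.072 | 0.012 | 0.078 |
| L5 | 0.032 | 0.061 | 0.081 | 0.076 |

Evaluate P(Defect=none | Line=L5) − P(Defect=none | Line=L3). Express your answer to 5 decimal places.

P(Line=L5) = 0.032 + 0.061 + 0.081 + 0.076 = 0.250; P(Defect=none | Line=L5) = 0.032/0.250 = 0.128000.
P(Line=L3) = 0.028 + 0.037 + 0.076 + 0.056 = 0.197; P(Defect=none | Line=L3) = 0.028/0.197 = 0.142132.
Difference = -0.01413.

-0.01413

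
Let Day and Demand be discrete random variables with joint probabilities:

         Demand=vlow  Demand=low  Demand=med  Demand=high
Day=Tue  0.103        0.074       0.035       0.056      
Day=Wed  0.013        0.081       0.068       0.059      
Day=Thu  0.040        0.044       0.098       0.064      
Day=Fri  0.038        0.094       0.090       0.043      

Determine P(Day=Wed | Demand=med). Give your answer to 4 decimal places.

0.2337

P(Demand=med) = 0.035 + 0.068 + 0.098 + 0.090 = 0.291.
P(Day=Wed | Demand=med) = 0.068/0.291 = 0.2337.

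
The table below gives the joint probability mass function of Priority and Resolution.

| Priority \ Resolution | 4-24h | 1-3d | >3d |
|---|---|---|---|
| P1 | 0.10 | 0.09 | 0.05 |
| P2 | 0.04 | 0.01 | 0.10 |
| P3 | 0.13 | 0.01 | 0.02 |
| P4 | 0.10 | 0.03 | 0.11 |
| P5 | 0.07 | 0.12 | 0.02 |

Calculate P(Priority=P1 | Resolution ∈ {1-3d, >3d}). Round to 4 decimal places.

P(Resolution=1-3d) = 0.09 + 0.01 + 0.01 + 0.03 + 0.12 = 0.26.
P(Resolution=>3d) = 0.05 + 0.10 + 0.02 + 0.11 + 0.02 = 0.30.
P(Resolution ∈ {1-3d, >3d}) = 0.26 + 0.30 = 0.56; P(Priority=P1, Resolution ∈ {1-3d, >3d}) = 0.09 + 0.05 = 0.14.
P(Priority=P1 | Resolution ∈ {1-3d, >3d}) = 0.14/0.56 = 0.2500.

0.2500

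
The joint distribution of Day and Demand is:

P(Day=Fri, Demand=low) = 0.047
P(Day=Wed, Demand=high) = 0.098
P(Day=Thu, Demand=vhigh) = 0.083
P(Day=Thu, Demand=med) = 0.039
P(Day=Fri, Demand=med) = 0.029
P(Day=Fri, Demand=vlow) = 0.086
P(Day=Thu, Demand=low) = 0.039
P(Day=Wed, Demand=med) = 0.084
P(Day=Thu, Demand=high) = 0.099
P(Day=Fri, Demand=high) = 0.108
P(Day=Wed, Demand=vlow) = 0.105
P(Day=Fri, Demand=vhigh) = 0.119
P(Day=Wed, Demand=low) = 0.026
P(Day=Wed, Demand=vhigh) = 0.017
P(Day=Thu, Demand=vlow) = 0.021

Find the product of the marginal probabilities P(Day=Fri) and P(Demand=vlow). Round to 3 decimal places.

0.082

P(Day=Fri) = 0.086 + 0.047 + 0.029 + 0.108 + 0.119 = 0.389.
P(Demand=vlow) = 0.105 + 0.021 + 0.086 = 0.212.
Product: 0.389 × 0.212 = 0.082.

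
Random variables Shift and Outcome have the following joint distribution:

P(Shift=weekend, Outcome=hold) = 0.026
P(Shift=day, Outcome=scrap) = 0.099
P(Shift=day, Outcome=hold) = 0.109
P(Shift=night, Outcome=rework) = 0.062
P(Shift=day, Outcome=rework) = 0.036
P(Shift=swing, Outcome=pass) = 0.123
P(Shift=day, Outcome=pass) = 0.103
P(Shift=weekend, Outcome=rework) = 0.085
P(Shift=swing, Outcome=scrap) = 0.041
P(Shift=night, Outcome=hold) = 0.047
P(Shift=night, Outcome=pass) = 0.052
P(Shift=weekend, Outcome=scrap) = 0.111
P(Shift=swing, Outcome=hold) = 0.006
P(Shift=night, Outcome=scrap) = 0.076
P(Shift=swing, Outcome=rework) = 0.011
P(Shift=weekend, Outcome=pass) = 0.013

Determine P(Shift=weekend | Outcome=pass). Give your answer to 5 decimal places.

P(Outcome=pass) = 0.103 + 0.123 + 0.052 + 0.013 = 0.291.
P(Shift=weekend | Outcome=pass) = 0.013/0.291 = 0.04467.

0.04467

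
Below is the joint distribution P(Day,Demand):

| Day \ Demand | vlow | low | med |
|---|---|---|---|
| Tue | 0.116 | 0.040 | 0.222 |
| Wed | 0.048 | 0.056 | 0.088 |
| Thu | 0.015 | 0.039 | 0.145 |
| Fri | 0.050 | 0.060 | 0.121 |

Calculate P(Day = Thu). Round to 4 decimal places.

0.1990

P(Day=Thu) = 0.015 + 0.039 + 0.145 = 0.199.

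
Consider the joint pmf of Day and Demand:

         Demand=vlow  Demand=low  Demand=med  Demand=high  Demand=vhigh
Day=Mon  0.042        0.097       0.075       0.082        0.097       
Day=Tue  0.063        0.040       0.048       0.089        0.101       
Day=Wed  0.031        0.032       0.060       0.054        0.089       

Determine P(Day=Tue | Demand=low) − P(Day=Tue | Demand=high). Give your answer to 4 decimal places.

P(Demand=low) = 0.097 + 0.040 + 0.032 = 0.169; P(Day=Tue | Demand=low) = 0.040/0.169 = 0.23669.
P(Demand=high) = 0.082 + 0.089 + 0.054 = 0.225; P(Day=Tue | Demand=high) = 0.089/0.225 = 0.39556.
Difference = -0.1589.

-0.1589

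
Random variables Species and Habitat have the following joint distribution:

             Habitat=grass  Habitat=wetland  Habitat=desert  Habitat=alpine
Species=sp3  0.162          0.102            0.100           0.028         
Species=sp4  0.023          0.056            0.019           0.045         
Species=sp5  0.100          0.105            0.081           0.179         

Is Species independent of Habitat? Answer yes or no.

P(Species=sp3) = 0.392 and P(Habitat=alpine) = 0.252, so their product is 0.09878, but P(Species=sp3, Habitat=alpine) = 0.028. Since these differ, Species and Habitat are not independent.

no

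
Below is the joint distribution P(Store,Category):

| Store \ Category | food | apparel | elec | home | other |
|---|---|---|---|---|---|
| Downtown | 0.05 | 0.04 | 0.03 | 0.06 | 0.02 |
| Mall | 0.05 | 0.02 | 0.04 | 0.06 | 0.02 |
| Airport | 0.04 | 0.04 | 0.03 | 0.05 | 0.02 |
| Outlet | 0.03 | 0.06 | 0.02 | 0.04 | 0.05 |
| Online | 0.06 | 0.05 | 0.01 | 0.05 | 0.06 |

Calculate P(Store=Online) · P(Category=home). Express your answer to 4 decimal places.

0.0598

P(Store=Online) = 0.06 + 0.05 + 0.01 + 0.05 + 0.06 = 0.23.
P(Category=home) = 0.06 + 0.06 + 0.05 + 0.04 + 0.05 = 0.26.
Product: 0.23 × 0.26 = 0.0598.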